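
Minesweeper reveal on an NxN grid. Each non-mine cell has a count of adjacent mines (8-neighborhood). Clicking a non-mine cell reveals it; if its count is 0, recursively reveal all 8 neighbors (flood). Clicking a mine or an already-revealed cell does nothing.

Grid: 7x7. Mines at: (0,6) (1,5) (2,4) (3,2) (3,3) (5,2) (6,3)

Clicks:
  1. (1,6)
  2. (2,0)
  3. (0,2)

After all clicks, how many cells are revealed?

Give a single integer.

Answer: 23

Derivation:
Click 1 (1,6) count=2: revealed 1 new [(1,6)] -> total=1
Click 2 (2,0) count=0: revealed 22 new [(0,0) (0,1) (0,2) (0,3) (0,4) (1,0) (1,1) (1,2) (1,3) (1,4) (2,0) (2,1) (2,2) (2,3) (3,0) (3,1) (4,0) (4,1) (5,0) (5,1) (6,0) (6,1)] -> total=23
Click 3 (0,2) count=0: revealed 0 new [(none)] -> total=23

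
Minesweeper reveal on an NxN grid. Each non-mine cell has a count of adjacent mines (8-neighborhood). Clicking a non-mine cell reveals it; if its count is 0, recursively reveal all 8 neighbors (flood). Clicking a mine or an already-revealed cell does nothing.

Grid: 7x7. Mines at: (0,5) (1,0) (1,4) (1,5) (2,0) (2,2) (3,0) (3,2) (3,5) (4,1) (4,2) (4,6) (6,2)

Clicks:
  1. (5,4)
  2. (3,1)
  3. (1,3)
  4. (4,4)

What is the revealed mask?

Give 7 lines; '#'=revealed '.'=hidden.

Answer: .......
...#...
.......
.#.....
...###.
...####
...####

Derivation:
Click 1 (5,4) count=0: revealed 11 new [(4,3) (4,4) (4,5) (5,3) (5,4) (5,5) (5,6) (6,3) (6,4) (6,5) (6,6)] -> total=11
Click 2 (3,1) count=6: revealed 1 new [(3,1)] -> total=12
Click 3 (1,3) count=2: revealed 1 new [(1,3)] -> total=13
Click 4 (4,4) count=1: revealed 0 new [(none)] -> total=13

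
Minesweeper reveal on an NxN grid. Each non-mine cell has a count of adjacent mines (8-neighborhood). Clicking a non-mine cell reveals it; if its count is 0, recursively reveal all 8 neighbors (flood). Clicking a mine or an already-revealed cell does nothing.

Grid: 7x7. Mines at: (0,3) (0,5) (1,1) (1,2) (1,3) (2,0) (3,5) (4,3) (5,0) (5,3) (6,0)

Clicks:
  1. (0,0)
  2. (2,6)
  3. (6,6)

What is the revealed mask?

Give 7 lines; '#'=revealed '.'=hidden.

Answer: #......
.......
......#
.......
....###
....###
....###

Derivation:
Click 1 (0,0) count=1: revealed 1 new [(0,0)] -> total=1
Click 2 (2,6) count=1: revealed 1 new [(2,6)] -> total=2
Click 3 (6,6) count=0: revealed 9 new [(4,4) (4,5) (4,6) (5,4) (5,5) (5,6) (6,4) (6,5) (6,6)] -> total=11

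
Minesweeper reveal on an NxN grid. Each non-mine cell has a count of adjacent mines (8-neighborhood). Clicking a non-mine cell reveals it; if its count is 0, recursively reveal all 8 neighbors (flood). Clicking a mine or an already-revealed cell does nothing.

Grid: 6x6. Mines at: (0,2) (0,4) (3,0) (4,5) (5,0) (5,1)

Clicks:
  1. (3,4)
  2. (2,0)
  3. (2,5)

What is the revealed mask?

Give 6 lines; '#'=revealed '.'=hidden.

Click 1 (3,4) count=1: revealed 1 new [(3,4)] -> total=1
Click 2 (2,0) count=1: revealed 1 new [(2,0)] -> total=2
Click 3 (2,5) count=0: revealed 21 new [(1,1) (1,2) (1,3) (1,4) (1,5) (2,1) (2,2) (2,3) (2,4) (2,5) (3,1) (3,2) (3,3) (3,5) (4,1) (4,2) (4,3) (4,4) (5,2) (5,3) (5,4)] -> total=23

Answer: ......
.#####
######
.#####
.####.
..###.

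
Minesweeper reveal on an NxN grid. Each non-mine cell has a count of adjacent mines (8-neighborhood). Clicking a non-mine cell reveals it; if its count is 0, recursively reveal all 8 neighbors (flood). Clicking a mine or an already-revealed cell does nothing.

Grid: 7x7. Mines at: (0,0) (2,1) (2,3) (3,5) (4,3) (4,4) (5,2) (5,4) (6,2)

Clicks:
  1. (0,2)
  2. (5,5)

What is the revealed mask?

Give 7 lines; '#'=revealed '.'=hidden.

Click 1 (0,2) count=0: revealed 15 new [(0,1) (0,2) (0,3) (0,4) (0,5) (0,6) (1,1) (1,2) (1,3) (1,4) (1,5) (1,6) (2,4) (2,5) (2,6)] -> total=15
Click 2 (5,5) count=2: revealed 1 new [(5,5)] -> total=16

Answer: .######
.######
....###
.......
.......
.....#.
.......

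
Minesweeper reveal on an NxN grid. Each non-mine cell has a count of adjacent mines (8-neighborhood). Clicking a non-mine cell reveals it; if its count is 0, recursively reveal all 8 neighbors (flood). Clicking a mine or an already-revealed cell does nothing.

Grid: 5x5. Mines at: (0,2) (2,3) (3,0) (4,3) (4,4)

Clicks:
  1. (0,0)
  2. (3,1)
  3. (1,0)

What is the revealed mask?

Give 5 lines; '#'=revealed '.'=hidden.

Click 1 (0,0) count=0: revealed 6 new [(0,0) (0,1) (1,0) (1,1) (2,0) (2,1)] -> total=6
Click 2 (3,1) count=1: revealed 1 new [(3,1)] -> total=7
Click 3 (1,0) count=0: revealed 0 new [(none)] -> total=7

Answer: ##...
##...
##...
.#...
.....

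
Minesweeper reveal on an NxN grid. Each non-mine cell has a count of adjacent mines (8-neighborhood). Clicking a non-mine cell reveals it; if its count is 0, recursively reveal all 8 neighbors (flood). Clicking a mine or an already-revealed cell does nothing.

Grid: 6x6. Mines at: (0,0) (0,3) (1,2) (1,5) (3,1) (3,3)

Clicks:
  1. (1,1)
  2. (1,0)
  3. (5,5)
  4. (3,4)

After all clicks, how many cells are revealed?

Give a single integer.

Answer: 18

Derivation:
Click 1 (1,1) count=2: revealed 1 new [(1,1)] -> total=1
Click 2 (1,0) count=1: revealed 1 new [(1,0)] -> total=2
Click 3 (5,5) count=0: revealed 16 new [(2,4) (2,5) (3,4) (3,5) (4,0) (4,1) (4,2) (4,3) (4,4) (4,5) (5,0) (5,1) (5,2) (5,3) (5,4) (5,5)] -> total=18
Click 4 (3,4) count=1: revealed 0 new [(none)] -> total=18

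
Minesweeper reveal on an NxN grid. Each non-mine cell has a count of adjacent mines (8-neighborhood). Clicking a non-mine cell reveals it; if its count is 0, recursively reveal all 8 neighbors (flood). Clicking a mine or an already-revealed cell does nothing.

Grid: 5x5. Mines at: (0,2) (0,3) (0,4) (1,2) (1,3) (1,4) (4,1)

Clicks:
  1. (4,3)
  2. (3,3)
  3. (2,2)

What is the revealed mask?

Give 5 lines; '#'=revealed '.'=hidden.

Answer: .....
.....
..###
..###
..###

Derivation:
Click 1 (4,3) count=0: revealed 9 new [(2,2) (2,3) (2,4) (3,2) (3,3) (3,4) (4,2) (4,3) (4,4)] -> total=9
Click 2 (3,3) count=0: revealed 0 new [(none)] -> total=9
Click 3 (2,2) count=2: revealed 0 new [(none)] -> total=9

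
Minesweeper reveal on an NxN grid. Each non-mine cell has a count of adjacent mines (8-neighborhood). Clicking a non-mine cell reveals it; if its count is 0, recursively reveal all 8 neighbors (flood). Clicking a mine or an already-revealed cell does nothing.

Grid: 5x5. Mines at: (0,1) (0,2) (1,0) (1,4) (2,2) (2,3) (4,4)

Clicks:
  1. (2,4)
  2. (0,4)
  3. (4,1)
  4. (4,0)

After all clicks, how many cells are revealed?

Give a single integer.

Click 1 (2,4) count=2: revealed 1 new [(2,4)] -> total=1
Click 2 (0,4) count=1: revealed 1 new [(0,4)] -> total=2
Click 3 (4,1) count=0: revealed 10 new [(2,0) (2,1) (3,0) (3,1) (3,2) (3,3) (4,0) (4,1) (4,2) (4,3)] -> total=12
Click 4 (4,0) count=0: revealed 0 new [(none)] -> total=12

Answer: 12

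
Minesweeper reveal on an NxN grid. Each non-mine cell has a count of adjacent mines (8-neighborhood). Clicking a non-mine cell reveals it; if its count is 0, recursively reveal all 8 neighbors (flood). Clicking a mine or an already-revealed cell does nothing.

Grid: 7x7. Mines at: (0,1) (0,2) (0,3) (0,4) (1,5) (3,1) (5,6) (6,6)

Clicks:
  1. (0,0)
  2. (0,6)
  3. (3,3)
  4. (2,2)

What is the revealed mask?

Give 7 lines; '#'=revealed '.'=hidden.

Answer: #.....#
..###..
..#####
..#####
#######
######.
######.

Derivation:
Click 1 (0,0) count=1: revealed 1 new [(0,0)] -> total=1
Click 2 (0,6) count=1: revealed 1 new [(0,6)] -> total=2
Click 3 (3,3) count=0: revealed 32 new [(1,2) (1,3) (1,4) (2,2) (2,3) (2,4) (2,5) (2,6) (3,2) (3,3) (3,4) (3,5) (3,6) (4,0) (4,1) (4,2) (4,3) (4,4) (4,5) (4,6) (5,0) (5,1) (5,2) (5,3) (5,4) (5,5) (6,0) (6,1) (6,2) (6,3) (6,4) (6,5)] -> total=34
Click 4 (2,2) count=1: revealed 0 new [(none)] -> total=34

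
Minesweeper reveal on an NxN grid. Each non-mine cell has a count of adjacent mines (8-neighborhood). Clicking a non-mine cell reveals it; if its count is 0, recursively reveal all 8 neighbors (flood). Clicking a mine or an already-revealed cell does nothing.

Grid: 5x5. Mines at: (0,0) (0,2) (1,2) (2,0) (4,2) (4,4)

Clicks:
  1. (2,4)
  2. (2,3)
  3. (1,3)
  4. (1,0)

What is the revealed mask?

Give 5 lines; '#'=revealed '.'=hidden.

Answer: ...##
#..##
...##
...##
.....

Derivation:
Click 1 (2,4) count=0: revealed 8 new [(0,3) (0,4) (1,3) (1,4) (2,3) (2,4) (3,3) (3,4)] -> total=8
Click 2 (2,3) count=1: revealed 0 new [(none)] -> total=8
Click 3 (1,3) count=2: revealed 0 new [(none)] -> total=8
Click 4 (1,0) count=2: revealed 1 new [(1,0)] -> total=9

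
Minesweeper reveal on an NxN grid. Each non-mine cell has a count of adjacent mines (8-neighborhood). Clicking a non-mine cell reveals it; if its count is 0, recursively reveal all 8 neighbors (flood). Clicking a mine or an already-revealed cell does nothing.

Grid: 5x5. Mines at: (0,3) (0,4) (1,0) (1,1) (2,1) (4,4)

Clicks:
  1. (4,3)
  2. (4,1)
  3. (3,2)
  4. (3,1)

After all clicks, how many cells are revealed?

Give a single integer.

Answer: 8

Derivation:
Click 1 (4,3) count=1: revealed 1 new [(4,3)] -> total=1
Click 2 (4,1) count=0: revealed 7 new [(3,0) (3,1) (3,2) (3,3) (4,0) (4,1) (4,2)] -> total=8
Click 3 (3,2) count=1: revealed 0 new [(none)] -> total=8
Click 4 (3,1) count=1: revealed 0 new [(none)] -> total=8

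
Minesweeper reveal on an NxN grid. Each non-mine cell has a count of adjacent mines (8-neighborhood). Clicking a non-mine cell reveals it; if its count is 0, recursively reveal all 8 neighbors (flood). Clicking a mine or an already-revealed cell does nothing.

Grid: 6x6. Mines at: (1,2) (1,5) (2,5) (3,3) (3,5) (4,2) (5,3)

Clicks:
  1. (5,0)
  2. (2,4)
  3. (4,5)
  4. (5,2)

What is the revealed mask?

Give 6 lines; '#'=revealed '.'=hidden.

Click 1 (5,0) count=0: revealed 12 new [(0,0) (0,1) (1,0) (1,1) (2,0) (2,1) (3,0) (3,1) (4,0) (4,1) (5,0) (5,1)] -> total=12
Click 2 (2,4) count=4: revealed 1 new [(2,4)] -> total=13
Click 3 (4,5) count=1: revealed 1 new [(4,5)] -> total=14
Click 4 (5,2) count=2: revealed 1 new [(5,2)] -> total=15

Answer: ##....
##....
##..#.
##....
##...#
###...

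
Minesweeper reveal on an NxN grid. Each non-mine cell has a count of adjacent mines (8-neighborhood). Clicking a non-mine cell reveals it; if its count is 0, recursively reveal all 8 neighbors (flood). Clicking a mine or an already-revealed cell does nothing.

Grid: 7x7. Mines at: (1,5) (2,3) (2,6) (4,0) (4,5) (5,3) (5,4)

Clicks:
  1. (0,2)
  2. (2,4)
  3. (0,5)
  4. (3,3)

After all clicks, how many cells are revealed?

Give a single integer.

Answer: 19

Derivation:
Click 1 (0,2) count=0: revealed 16 new [(0,0) (0,1) (0,2) (0,3) (0,4) (1,0) (1,1) (1,2) (1,3) (1,4) (2,0) (2,1) (2,2) (3,0) (3,1) (3,2)] -> total=16
Click 2 (2,4) count=2: revealed 1 new [(2,4)] -> total=17
Click 3 (0,5) count=1: revealed 1 new [(0,5)] -> total=18
Click 4 (3,3) count=1: revealed 1 new [(3,3)] -> total=19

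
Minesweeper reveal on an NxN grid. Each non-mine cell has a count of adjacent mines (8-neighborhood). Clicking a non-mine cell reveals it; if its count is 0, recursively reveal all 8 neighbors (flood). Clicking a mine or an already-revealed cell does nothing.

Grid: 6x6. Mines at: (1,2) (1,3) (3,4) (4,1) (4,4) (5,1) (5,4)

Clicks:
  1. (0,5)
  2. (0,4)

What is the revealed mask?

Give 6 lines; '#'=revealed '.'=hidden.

Answer: ....##
....##
....##
......
......
......

Derivation:
Click 1 (0,5) count=0: revealed 6 new [(0,4) (0,5) (1,4) (1,5) (2,4) (2,5)] -> total=6
Click 2 (0,4) count=1: revealed 0 new [(none)] -> total=6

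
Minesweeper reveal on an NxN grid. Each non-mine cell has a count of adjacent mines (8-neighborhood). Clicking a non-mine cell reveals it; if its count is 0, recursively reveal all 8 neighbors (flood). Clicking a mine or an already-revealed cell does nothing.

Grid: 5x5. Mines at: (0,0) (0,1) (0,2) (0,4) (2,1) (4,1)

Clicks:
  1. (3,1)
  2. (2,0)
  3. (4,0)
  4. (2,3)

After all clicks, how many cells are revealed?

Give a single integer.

Click 1 (3,1) count=2: revealed 1 new [(3,1)] -> total=1
Click 2 (2,0) count=1: revealed 1 new [(2,0)] -> total=2
Click 3 (4,0) count=1: revealed 1 new [(4,0)] -> total=3
Click 4 (2,3) count=0: revealed 12 new [(1,2) (1,3) (1,4) (2,2) (2,3) (2,4) (3,2) (3,3) (3,4) (4,2) (4,3) (4,4)] -> total=15

Answer: 15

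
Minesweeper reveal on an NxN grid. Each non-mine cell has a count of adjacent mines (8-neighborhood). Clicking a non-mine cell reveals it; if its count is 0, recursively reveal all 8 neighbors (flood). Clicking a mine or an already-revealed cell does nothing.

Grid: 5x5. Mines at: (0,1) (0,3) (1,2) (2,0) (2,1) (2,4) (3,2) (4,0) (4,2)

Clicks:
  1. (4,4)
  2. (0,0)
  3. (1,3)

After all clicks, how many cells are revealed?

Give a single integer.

Click 1 (4,4) count=0: revealed 4 new [(3,3) (3,4) (4,3) (4,4)] -> total=4
Click 2 (0,0) count=1: revealed 1 new [(0,0)] -> total=5
Click 3 (1,3) count=3: revealed 1 new [(1,3)] -> total=6

Answer: 6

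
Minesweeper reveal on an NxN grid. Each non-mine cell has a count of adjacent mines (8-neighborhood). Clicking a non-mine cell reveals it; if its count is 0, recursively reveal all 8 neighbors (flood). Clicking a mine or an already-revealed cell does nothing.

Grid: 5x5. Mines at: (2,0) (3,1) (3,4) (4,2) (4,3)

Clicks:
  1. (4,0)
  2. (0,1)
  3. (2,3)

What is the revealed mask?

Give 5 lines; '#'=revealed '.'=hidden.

Click 1 (4,0) count=1: revealed 1 new [(4,0)] -> total=1
Click 2 (0,1) count=0: revealed 14 new [(0,0) (0,1) (0,2) (0,3) (0,4) (1,0) (1,1) (1,2) (1,3) (1,4) (2,1) (2,2) (2,3) (2,4)] -> total=15
Click 3 (2,3) count=1: revealed 0 new [(none)] -> total=15

Answer: #####
#####
.####
.....
#....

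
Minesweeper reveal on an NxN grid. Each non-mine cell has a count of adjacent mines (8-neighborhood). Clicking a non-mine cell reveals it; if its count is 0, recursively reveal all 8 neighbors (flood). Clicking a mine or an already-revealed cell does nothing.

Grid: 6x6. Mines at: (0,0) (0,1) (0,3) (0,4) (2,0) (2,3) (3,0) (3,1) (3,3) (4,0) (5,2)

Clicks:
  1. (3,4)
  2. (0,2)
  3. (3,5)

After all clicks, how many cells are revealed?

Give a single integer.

Answer: 13

Derivation:
Click 1 (3,4) count=2: revealed 1 new [(3,4)] -> total=1
Click 2 (0,2) count=2: revealed 1 new [(0,2)] -> total=2
Click 3 (3,5) count=0: revealed 11 new [(1,4) (1,5) (2,4) (2,5) (3,5) (4,3) (4,4) (4,5) (5,3) (5,4) (5,5)] -> total=13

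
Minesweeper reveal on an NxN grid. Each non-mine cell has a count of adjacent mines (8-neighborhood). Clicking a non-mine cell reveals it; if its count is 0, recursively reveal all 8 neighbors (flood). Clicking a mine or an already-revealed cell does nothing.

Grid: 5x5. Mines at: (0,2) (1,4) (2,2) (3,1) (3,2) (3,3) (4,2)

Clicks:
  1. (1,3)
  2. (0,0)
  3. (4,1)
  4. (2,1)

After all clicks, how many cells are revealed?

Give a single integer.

Click 1 (1,3) count=3: revealed 1 new [(1,3)] -> total=1
Click 2 (0,0) count=0: revealed 6 new [(0,0) (0,1) (1,0) (1,1) (2,0) (2,1)] -> total=7
Click 3 (4,1) count=3: revealed 1 new [(4,1)] -> total=8
Click 4 (2,1) count=3: revealed 0 new [(none)] -> total=8

Answer: 8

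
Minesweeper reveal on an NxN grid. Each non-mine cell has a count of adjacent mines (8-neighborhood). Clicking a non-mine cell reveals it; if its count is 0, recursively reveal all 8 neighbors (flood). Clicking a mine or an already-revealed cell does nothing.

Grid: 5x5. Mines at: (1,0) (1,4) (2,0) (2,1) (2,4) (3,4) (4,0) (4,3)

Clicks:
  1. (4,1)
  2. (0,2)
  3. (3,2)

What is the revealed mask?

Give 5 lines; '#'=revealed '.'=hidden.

Answer: .###.
.###.
.....
..#..
.#...

Derivation:
Click 1 (4,1) count=1: revealed 1 new [(4,1)] -> total=1
Click 2 (0,2) count=0: revealed 6 new [(0,1) (0,2) (0,3) (1,1) (1,2) (1,3)] -> total=7
Click 3 (3,2) count=2: revealed 1 new [(3,2)] -> total=8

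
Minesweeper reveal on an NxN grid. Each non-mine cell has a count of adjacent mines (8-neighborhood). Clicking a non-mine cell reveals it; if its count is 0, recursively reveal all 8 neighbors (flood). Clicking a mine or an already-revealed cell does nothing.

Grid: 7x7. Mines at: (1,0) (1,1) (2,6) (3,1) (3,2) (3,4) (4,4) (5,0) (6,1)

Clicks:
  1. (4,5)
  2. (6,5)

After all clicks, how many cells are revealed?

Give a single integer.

Click 1 (4,5) count=2: revealed 1 new [(4,5)] -> total=1
Click 2 (6,5) count=0: revealed 13 new [(3,5) (3,6) (4,6) (5,2) (5,3) (5,4) (5,5) (5,6) (6,2) (6,3) (6,4) (6,5) (6,6)] -> total=14

Answer: 14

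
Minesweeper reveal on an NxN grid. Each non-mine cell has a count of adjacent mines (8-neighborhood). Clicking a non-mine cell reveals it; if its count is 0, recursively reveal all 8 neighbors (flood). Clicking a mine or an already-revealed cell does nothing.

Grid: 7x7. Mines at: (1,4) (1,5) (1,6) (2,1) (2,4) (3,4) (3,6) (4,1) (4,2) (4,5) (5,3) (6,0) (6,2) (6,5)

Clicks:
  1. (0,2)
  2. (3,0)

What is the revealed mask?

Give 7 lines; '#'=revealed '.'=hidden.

Click 1 (0,2) count=0: revealed 8 new [(0,0) (0,1) (0,2) (0,3) (1,0) (1,1) (1,2) (1,3)] -> total=8
Click 2 (3,0) count=2: revealed 1 new [(3,0)] -> total=9

Answer: ####...
####...
.......
#......
.......
.......
.......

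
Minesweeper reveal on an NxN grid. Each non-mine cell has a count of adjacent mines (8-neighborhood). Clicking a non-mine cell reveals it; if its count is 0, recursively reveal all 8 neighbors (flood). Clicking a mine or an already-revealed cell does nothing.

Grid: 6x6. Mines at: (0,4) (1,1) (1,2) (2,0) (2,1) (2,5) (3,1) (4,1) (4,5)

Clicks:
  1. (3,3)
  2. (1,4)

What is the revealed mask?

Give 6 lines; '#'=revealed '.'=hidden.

Click 1 (3,3) count=0: revealed 12 new [(2,2) (2,3) (2,4) (3,2) (3,3) (3,4) (4,2) (4,3) (4,4) (5,2) (5,3) (5,4)] -> total=12
Click 2 (1,4) count=2: revealed 1 new [(1,4)] -> total=13

Answer: ......
....#.
..###.
..###.
..###.
..###.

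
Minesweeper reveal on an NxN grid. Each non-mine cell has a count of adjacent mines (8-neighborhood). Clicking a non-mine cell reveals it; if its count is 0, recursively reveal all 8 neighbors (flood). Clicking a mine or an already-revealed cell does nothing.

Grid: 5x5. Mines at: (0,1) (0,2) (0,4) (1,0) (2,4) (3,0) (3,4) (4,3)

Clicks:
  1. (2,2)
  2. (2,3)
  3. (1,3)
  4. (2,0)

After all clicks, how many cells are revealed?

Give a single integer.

Answer: 10

Derivation:
Click 1 (2,2) count=0: revealed 9 new [(1,1) (1,2) (1,3) (2,1) (2,2) (2,3) (3,1) (3,2) (3,3)] -> total=9
Click 2 (2,3) count=2: revealed 0 new [(none)] -> total=9
Click 3 (1,3) count=3: revealed 0 new [(none)] -> total=9
Click 4 (2,0) count=2: revealed 1 new [(2,0)] -> total=10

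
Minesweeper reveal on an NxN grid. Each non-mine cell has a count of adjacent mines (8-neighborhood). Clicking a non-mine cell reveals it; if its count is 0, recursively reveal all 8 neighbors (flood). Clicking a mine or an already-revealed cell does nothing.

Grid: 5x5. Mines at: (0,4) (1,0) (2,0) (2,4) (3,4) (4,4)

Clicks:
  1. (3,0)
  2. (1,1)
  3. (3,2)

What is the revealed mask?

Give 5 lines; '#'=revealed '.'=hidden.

Answer: .###.
.###.
.###.
####.
####.

Derivation:
Click 1 (3,0) count=1: revealed 1 new [(3,0)] -> total=1
Click 2 (1,1) count=2: revealed 1 new [(1,1)] -> total=2
Click 3 (3,2) count=0: revealed 15 new [(0,1) (0,2) (0,3) (1,2) (1,3) (2,1) (2,2) (2,3) (3,1) (3,2) (3,3) (4,0) (4,1) (4,2) (4,3)] -> total=17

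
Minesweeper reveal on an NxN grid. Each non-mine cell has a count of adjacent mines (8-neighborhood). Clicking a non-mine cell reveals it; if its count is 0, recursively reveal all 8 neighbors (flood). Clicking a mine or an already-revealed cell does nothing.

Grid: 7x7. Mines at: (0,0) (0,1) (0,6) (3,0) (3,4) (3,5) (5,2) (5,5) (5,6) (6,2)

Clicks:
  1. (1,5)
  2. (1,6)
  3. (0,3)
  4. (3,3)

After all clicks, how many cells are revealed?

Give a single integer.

Click 1 (1,5) count=1: revealed 1 new [(1,5)] -> total=1
Click 2 (1,6) count=1: revealed 1 new [(1,6)] -> total=2
Click 3 (0,3) count=0: revealed 19 new [(0,2) (0,3) (0,4) (0,5) (1,1) (1,2) (1,3) (1,4) (2,1) (2,2) (2,3) (2,4) (2,5) (3,1) (3,2) (3,3) (4,1) (4,2) (4,3)] -> total=21
Click 4 (3,3) count=1: revealed 0 new [(none)] -> total=21

Answer: 21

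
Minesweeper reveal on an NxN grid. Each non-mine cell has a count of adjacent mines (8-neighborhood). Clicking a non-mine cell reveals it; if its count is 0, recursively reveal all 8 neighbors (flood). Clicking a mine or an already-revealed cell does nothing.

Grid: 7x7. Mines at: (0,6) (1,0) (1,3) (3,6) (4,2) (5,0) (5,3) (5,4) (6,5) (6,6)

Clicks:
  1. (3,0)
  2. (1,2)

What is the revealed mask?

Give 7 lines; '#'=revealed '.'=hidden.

Click 1 (3,0) count=0: revealed 6 new [(2,0) (2,1) (3,0) (3,1) (4,0) (4,1)] -> total=6
Click 2 (1,2) count=1: revealed 1 new [(1,2)] -> total=7

Answer: .......
..#....
##.....
##.....
##.....
.......
.......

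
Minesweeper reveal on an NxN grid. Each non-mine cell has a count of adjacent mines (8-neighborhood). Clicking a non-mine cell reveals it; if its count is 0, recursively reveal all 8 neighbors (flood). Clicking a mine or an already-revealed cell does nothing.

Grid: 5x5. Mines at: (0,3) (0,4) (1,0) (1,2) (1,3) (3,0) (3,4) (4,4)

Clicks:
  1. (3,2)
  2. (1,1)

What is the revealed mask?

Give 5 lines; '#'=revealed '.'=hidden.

Answer: .....
.#...
.###.
.###.
.###.

Derivation:
Click 1 (3,2) count=0: revealed 9 new [(2,1) (2,2) (2,3) (3,1) (3,2) (3,3) (4,1) (4,2) (4,3)] -> total=9
Click 2 (1,1) count=2: revealed 1 new [(1,1)] -> total=10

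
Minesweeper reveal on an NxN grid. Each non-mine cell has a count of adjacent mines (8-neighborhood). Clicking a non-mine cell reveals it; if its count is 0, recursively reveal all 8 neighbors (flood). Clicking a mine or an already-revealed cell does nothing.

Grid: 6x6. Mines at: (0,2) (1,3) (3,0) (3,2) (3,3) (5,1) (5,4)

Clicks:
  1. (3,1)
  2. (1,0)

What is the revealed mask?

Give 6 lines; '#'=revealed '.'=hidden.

Answer: ##....
##....
##....
.#....
......
......

Derivation:
Click 1 (3,1) count=2: revealed 1 new [(3,1)] -> total=1
Click 2 (1,0) count=0: revealed 6 new [(0,0) (0,1) (1,0) (1,1) (2,0) (2,1)] -> total=7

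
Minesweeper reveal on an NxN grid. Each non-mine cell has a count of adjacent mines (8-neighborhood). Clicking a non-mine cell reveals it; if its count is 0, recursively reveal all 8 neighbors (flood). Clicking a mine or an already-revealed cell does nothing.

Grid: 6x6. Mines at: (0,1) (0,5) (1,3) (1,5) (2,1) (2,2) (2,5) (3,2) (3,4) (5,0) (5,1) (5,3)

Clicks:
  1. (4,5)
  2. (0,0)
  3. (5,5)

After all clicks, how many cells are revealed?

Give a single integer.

Answer: 5

Derivation:
Click 1 (4,5) count=1: revealed 1 new [(4,5)] -> total=1
Click 2 (0,0) count=1: revealed 1 new [(0,0)] -> total=2
Click 3 (5,5) count=0: revealed 3 new [(4,4) (5,4) (5,5)] -> total=5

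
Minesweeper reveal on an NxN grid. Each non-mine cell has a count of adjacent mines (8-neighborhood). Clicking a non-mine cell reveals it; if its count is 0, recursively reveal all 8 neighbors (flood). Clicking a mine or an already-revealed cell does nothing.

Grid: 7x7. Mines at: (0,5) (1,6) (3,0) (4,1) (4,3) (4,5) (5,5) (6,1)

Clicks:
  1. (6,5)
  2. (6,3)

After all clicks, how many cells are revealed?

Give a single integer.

Click 1 (6,5) count=1: revealed 1 new [(6,5)] -> total=1
Click 2 (6,3) count=0: revealed 6 new [(5,2) (5,3) (5,4) (6,2) (6,3) (6,4)] -> total=7

Answer: 7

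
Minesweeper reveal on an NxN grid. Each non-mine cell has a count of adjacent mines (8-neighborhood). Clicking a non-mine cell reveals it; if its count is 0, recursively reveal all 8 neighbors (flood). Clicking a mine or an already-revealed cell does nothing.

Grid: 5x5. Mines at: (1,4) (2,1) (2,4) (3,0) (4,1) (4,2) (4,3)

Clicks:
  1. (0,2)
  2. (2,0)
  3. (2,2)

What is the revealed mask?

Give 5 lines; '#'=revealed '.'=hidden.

Click 1 (0,2) count=0: revealed 8 new [(0,0) (0,1) (0,2) (0,3) (1,0) (1,1) (1,2) (1,3)] -> total=8
Click 2 (2,0) count=2: revealed 1 new [(2,0)] -> total=9
Click 3 (2,2) count=1: revealed 1 new [(2,2)] -> total=10

Answer: ####.
####.
#.#..
.....
.....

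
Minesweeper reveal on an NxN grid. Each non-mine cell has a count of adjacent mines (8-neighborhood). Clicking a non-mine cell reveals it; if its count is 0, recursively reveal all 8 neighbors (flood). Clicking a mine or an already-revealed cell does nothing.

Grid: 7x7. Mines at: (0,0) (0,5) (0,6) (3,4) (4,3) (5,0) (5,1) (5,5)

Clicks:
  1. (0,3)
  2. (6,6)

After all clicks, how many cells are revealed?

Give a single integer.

Click 1 (0,3) count=0: revealed 21 new [(0,1) (0,2) (0,3) (0,4) (1,0) (1,1) (1,2) (1,3) (1,4) (2,0) (2,1) (2,2) (2,3) (2,4) (3,0) (3,1) (3,2) (3,3) (4,0) (4,1) (4,2)] -> total=21
Click 2 (6,6) count=1: revealed 1 new [(6,6)] -> total=22

Answer: 22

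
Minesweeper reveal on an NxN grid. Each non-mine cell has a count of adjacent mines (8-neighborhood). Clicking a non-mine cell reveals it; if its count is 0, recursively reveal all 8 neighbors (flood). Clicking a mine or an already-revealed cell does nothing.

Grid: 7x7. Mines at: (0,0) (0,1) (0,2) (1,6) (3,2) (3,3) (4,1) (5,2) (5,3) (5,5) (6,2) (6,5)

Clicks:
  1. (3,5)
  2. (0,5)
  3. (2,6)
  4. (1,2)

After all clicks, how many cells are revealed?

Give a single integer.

Answer: 11

Derivation:
Click 1 (3,5) count=0: revealed 9 new [(2,4) (2,5) (2,6) (3,4) (3,5) (3,6) (4,4) (4,5) (4,6)] -> total=9
Click 2 (0,5) count=1: revealed 1 new [(0,5)] -> total=10
Click 3 (2,6) count=1: revealed 0 new [(none)] -> total=10
Click 4 (1,2) count=2: revealed 1 new [(1,2)] -> total=11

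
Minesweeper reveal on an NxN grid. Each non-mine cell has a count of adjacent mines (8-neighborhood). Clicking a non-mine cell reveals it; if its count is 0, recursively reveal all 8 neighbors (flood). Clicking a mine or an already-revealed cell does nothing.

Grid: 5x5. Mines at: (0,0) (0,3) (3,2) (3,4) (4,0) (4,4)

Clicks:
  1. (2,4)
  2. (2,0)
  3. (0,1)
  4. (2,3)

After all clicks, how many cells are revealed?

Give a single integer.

Answer: 9

Derivation:
Click 1 (2,4) count=1: revealed 1 new [(2,4)] -> total=1
Click 2 (2,0) count=0: revealed 6 new [(1,0) (1,1) (2,0) (2,1) (3,0) (3,1)] -> total=7
Click 3 (0,1) count=1: revealed 1 new [(0,1)] -> total=8
Click 4 (2,3) count=2: revealed 1 new [(2,3)] -> total=9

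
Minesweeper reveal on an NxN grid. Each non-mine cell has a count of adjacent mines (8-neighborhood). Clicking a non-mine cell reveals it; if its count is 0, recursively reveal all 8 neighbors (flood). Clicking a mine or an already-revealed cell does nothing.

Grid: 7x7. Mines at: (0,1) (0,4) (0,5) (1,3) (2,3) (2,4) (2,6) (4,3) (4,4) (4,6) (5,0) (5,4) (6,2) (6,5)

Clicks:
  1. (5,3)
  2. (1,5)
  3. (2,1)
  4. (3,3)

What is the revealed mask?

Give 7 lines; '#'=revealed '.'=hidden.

Answer: .......
###..#.
###....
####...
###....
...#...
.......

Derivation:
Click 1 (5,3) count=4: revealed 1 new [(5,3)] -> total=1
Click 2 (1,5) count=4: revealed 1 new [(1,5)] -> total=2
Click 3 (2,1) count=0: revealed 12 new [(1,0) (1,1) (1,2) (2,0) (2,1) (2,2) (3,0) (3,1) (3,2) (4,0) (4,1) (4,2)] -> total=14
Click 4 (3,3) count=4: revealed 1 new [(3,3)] -> total=15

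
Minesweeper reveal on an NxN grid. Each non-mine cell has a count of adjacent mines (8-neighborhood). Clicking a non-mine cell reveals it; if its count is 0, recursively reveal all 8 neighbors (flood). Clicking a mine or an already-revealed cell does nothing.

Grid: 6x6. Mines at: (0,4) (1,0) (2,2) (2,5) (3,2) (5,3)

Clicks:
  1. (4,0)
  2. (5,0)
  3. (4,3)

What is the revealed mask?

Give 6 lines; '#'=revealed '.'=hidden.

Answer: ......
......
##....
##....
####..
###...

Derivation:
Click 1 (4,0) count=0: revealed 10 new [(2,0) (2,1) (3,0) (3,1) (4,0) (4,1) (4,2) (5,0) (5,1) (5,2)] -> total=10
Click 2 (5,0) count=0: revealed 0 new [(none)] -> total=10
Click 3 (4,3) count=2: revealed 1 new [(4,3)] -> total=11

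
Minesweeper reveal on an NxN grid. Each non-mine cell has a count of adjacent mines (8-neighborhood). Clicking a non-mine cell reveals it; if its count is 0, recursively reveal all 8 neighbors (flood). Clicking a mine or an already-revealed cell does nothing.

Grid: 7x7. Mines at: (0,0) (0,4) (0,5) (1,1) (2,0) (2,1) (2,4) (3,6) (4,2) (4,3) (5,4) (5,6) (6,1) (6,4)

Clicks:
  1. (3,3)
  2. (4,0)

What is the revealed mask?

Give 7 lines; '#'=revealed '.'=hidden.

Click 1 (3,3) count=3: revealed 1 new [(3,3)] -> total=1
Click 2 (4,0) count=0: revealed 6 new [(3,0) (3,1) (4,0) (4,1) (5,0) (5,1)] -> total=7

Answer: .......
.......
.......
##.#...
##.....
##.....
.......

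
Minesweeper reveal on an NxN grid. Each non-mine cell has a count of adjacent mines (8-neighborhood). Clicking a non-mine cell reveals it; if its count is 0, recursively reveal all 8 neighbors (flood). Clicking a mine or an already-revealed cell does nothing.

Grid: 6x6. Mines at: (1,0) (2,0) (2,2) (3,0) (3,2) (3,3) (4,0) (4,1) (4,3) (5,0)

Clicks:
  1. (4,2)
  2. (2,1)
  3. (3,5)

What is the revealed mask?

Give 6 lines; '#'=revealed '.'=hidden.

Click 1 (4,2) count=4: revealed 1 new [(4,2)] -> total=1
Click 2 (2,1) count=5: revealed 1 new [(2,1)] -> total=2
Click 3 (3,5) count=0: revealed 19 new [(0,1) (0,2) (0,3) (0,4) (0,5) (1,1) (1,2) (1,3) (1,4) (1,5) (2,3) (2,4) (2,5) (3,4) (3,5) (4,4) (4,5) (5,4) (5,5)] -> total=21

Answer: .#####
.#####
.#.###
....##
..#.##
....##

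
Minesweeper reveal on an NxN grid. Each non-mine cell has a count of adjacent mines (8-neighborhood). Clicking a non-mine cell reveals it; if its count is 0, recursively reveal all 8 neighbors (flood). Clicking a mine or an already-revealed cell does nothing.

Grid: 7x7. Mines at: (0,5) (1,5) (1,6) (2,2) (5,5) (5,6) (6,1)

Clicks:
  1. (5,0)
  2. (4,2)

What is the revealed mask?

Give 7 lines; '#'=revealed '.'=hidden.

Answer: #####..
#####..
##.####
#######
#######
#####..
..###..

Derivation:
Click 1 (5,0) count=1: revealed 1 new [(5,0)] -> total=1
Click 2 (4,2) count=0: revealed 37 new [(0,0) (0,1) (0,2) (0,3) (0,4) (1,0) (1,1) (1,2) (1,3) (1,4) (2,0) (2,1) (2,3) (2,4) (2,5) (2,6) (3,0) (3,1) (3,2) (3,3) (3,4) (3,5) (3,6) (4,0) (4,1) (4,2) (4,3) (4,4) (4,5) (4,6) (5,1) (5,2) (5,3) (5,4) (6,2) (6,3) (6,4)] -> total=38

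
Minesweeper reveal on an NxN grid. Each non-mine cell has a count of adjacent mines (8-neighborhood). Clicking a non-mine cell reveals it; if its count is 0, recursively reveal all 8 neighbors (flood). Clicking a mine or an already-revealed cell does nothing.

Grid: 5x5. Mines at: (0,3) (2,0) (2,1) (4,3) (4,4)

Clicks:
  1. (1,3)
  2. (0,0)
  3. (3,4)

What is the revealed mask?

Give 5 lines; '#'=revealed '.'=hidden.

Answer: ###..
####.
.....
....#
.....

Derivation:
Click 1 (1,3) count=1: revealed 1 new [(1,3)] -> total=1
Click 2 (0,0) count=0: revealed 6 new [(0,0) (0,1) (0,2) (1,0) (1,1) (1,2)] -> total=7
Click 3 (3,4) count=2: revealed 1 new [(3,4)] -> total=8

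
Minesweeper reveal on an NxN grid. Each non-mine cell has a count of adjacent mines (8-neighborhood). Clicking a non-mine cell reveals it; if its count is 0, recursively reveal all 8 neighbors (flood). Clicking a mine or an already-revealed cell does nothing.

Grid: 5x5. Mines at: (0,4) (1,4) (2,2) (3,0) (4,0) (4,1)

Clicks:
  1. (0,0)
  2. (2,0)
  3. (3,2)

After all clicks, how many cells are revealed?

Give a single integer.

Click 1 (0,0) count=0: revealed 10 new [(0,0) (0,1) (0,2) (0,3) (1,0) (1,1) (1,2) (1,3) (2,0) (2,1)] -> total=10
Click 2 (2,0) count=1: revealed 0 new [(none)] -> total=10
Click 3 (3,2) count=2: revealed 1 new [(3,2)] -> total=11

Answer: 11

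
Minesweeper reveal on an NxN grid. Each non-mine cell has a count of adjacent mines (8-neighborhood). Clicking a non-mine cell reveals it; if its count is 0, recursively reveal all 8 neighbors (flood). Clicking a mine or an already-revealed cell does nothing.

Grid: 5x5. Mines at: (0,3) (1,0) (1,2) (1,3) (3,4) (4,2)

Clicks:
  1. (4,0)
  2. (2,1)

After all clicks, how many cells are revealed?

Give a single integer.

Answer: 6

Derivation:
Click 1 (4,0) count=0: revealed 6 new [(2,0) (2,1) (3,0) (3,1) (4,0) (4,1)] -> total=6
Click 2 (2,1) count=2: revealed 0 new [(none)] -> total=6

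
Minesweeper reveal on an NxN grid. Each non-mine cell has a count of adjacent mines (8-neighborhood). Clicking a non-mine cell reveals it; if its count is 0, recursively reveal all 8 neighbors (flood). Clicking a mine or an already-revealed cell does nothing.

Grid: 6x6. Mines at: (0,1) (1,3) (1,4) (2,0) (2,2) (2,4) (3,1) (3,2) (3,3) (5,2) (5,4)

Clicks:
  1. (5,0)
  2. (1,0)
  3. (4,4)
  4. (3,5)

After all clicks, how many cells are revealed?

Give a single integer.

Answer: 7

Derivation:
Click 1 (5,0) count=0: revealed 4 new [(4,0) (4,1) (5,0) (5,1)] -> total=4
Click 2 (1,0) count=2: revealed 1 new [(1,0)] -> total=5
Click 3 (4,4) count=2: revealed 1 new [(4,4)] -> total=6
Click 4 (3,5) count=1: revealed 1 new [(3,5)] -> total=7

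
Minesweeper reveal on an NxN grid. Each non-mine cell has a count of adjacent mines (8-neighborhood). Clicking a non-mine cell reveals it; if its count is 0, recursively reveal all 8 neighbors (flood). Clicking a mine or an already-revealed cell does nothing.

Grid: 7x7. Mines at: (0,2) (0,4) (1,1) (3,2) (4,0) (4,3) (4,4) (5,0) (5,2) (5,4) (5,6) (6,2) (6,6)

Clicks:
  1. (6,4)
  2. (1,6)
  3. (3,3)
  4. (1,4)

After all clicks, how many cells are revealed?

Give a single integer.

Answer: 17

Derivation:
Click 1 (6,4) count=1: revealed 1 new [(6,4)] -> total=1
Click 2 (1,6) count=0: revealed 16 new [(0,5) (0,6) (1,3) (1,4) (1,5) (1,6) (2,3) (2,4) (2,5) (2,6) (3,3) (3,4) (3,5) (3,6) (4,5) (4,6)] -> total=17
Click 3 (3,3) count=3: revealed 0 new [(none)] -> total=17
Click 4 (1,4) count=1: revealed 0 new [(none)] -> total=17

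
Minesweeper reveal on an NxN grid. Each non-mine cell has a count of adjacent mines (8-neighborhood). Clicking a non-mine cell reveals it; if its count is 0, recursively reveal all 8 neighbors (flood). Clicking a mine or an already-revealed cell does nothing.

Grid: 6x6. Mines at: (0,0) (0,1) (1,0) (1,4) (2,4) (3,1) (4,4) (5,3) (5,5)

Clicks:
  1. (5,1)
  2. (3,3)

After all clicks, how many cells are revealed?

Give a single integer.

Click 1 (5,1) count=0: revealed 6 new [(4,0) (4,1) (4,2) (5,0) (5,1) (5,2)] -> total=6
Click 2 (3,3) count=2: revealed 1 new [(3,3)] -> total=7

Answer: 7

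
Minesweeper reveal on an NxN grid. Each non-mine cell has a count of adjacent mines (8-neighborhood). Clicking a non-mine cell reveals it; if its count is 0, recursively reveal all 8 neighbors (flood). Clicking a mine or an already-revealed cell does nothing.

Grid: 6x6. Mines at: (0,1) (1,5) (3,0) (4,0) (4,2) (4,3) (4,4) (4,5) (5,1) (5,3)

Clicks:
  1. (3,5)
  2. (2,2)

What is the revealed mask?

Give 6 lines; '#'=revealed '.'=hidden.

Answer: ..###.
.####.
.####.
.#####
......
......

Derivation:
Click 1 (3,5) count=2: revealed 1 new [(3,5)] -> total=1
Click 2 (2,2) count=0: revealed 15 new [(0,2) (0,3) (0,4) (1,1) (1,2) (1,3) (1,4) (2,1) (2,2) (2,3) (2,4) (3,1) (3,2) (3,3) (3,4)] -> total=16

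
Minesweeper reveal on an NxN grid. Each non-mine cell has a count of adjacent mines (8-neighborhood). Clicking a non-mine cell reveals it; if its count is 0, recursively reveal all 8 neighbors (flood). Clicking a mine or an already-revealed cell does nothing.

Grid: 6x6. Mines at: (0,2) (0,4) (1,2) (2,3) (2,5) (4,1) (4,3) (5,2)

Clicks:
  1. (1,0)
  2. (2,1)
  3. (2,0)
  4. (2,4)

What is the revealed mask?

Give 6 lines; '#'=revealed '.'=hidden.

Click 1 (1,0) count=0: revealed 8 new [(0,0) (0,1) (1,0) (1,1) (2,0) (2,1) (3,0) (3,1)] -> total=8
Click 2 (2,1) count=1: revealed 0 new [(none)] -> total=8
Click 3 (2,0) count=0: revealed 0 new [(none)] -> total=8
Click 4 (2,4) count=2: revealed 1 new [(2,4)] -> total=9

Answer: ##....
##....
##..#.
##....
......
......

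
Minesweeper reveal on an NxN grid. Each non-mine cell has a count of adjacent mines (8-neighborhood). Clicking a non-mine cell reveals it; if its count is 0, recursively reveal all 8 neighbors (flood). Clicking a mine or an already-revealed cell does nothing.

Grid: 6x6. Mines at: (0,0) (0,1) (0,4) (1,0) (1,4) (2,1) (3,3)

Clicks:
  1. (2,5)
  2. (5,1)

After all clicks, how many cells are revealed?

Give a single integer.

Click 1 (2,5) count=1: revealed 1 new [(2,5)] -> total=1
Click 2 (5,1) count=0: revealed 18 new [(2,4) (3,0) (3,1) (3,2) (3,4) (3,5) (4,0) (4,1) (4,2) (4,3) (4,4) (4,5) (5,0) (5,1) (5,2) (5,3) (5,4) (5,5)] -> total=19

Answer: 19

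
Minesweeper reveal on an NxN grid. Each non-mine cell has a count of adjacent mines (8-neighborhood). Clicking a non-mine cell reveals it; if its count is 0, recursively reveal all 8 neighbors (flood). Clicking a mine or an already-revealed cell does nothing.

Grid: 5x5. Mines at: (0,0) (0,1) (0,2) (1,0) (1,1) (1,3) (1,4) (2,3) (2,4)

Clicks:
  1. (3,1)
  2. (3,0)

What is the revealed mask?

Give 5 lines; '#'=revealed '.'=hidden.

Answer: .....
.....
###..
#####
#####

Derivation:
Click 1 (3,1) count=0: revealed 13 new [(2,0) (2,1) (2,2) (3,0) (3,1) (3,2) (3,3) (3,4) (4,0) (4,1) (4,2) (4,3) (4,4)] -> total=13
Click 2 (3,0) count=0: revealed 0 new [(none)] -> total=13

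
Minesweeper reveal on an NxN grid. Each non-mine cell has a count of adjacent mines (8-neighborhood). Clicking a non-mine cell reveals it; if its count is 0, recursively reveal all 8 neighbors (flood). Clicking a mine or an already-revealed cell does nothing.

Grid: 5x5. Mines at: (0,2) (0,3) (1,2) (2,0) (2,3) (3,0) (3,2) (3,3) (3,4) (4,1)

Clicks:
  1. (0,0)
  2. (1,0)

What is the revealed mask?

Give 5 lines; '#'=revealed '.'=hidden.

Answer: ##...
##...
.....
.....
.....

Derivation:
Click 1 (0,0) count=0: revealed 4 new [(0,0) (0,1) (1,0) (1,1)] -> total=4
Click 2 (1,0) count=1: revealed 0 new [(none)] -> total=4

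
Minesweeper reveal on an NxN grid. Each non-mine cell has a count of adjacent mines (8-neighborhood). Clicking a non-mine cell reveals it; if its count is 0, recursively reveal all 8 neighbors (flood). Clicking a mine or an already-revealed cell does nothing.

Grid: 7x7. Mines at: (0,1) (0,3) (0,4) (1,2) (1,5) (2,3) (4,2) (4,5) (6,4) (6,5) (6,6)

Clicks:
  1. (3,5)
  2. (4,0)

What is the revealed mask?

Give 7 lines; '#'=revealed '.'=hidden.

Answer: .......
##.....
##.....
##...#.
##.....
####...
####...

Derivation:
Click 1 (3,5) count=1: revealed 1 new [(3,5)] -> total=1
Click 2 (4,0) count=0: revealed 16 new [(1,0) (1,1) (2,0) (2,1) (3,0) (3,1) (4,0) (4,1) (5,0) (5,1) (5,2) (5,3) (6,0) (6,1) (6,2) (6,3)] -> total=17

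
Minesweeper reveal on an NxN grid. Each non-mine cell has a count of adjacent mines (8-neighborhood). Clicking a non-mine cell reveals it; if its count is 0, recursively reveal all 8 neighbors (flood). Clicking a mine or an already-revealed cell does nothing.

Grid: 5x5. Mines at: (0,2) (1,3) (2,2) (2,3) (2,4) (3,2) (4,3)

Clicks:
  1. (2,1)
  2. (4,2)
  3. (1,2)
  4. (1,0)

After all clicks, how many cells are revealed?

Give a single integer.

Click 1 (2,1) count=2: revealed 1 new [(2,1)] -> total=1
Click 2 (4,2) count=2: revealed 1 new [(4,2)] -> total=2
Click 3 (1,2) count=4: revealed 1 new [(1,2)] -> total=3
Click 4 (1,0) count=0: revealed 9 new [(0,0) (0,1) (1,0) (1,1) (2,0) (3,0) (3,1) (4,0) (4,1)] -> total=12

Answer: 12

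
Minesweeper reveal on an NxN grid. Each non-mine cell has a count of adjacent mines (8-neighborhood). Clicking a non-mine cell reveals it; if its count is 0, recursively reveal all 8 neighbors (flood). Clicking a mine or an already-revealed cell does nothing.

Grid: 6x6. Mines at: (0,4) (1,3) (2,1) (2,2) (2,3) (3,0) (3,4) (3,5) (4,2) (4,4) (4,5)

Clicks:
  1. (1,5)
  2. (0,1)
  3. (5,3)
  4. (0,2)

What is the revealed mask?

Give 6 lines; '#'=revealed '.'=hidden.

Answer: ###...
###..#
......
......
......
...#..

Derivation:
Click 1 (1,5) count=1: revealed 1 new [(1,5)] -> total=1
Click 2 (0,1) count=0: revealed 6 new [(0,0) (0,1) (0,2) (1,0) (1,1) (1,2)] -> total=7
Click 3 (5,3) count=2: revealed 1 new [(5,3)] -> total=8
Click 4 (0,2) count=1: revealed 0 new [(none)] -> total=8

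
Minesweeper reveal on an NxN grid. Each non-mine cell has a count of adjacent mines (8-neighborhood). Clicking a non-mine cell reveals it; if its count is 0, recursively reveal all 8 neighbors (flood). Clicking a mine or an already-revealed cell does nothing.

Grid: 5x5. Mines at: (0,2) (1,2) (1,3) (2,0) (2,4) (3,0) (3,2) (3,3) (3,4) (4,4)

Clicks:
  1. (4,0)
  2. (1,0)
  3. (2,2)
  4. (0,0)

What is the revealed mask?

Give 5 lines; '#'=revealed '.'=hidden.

Answer: ##...
##...
..#..
.....
#....

Derivation:
Click 1 (4,0) count=1: revealed 1 new [(4,0)] -> total=1
Click 2 (1,0) count=1: revealed 1 new [(1,0)] -> total=2
Click 3 (2,2) count=4: revealed 1 new [(2,2)] -> total=3
Click 4 (0,0) count=0: revealed 3 new [(0,0) (0,1) (1,1)] -> total=6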